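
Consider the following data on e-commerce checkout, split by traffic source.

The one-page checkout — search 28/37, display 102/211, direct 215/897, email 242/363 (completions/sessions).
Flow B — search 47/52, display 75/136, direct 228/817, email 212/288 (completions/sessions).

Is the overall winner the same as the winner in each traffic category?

Search: the one-page checkout 28/37 = 75.7%, Flow B 47/52 = 90.4% → Flow B
Display: the one-page checkout 102/211 = 48.3%, Flow B 75/136 = 55.1% → Flow B
Direct: the one-page checkout 215/897 = 24.0%, Flow B 228/817 = 27.9% → Flow B
Email: the one-page checkout 242/363 = 66.7%, Flow B 212/288 = 73.6% → Flow B
Overall: the one-page checkout 587/1508 = 38.9%, Flow B 562/1293 = 43.5% → Flow B
Flow B wins overall and in every traffic group — no reversal.

Yes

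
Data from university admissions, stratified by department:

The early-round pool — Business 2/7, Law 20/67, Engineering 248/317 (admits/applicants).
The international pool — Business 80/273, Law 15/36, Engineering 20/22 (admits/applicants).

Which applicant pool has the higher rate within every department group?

Business: the early-round pool 2/7 = 28.6%, the international pool 80/273 = 29.3% → the international pool
Law: the early-round pool 20/67 = 29.9%, the international pool 15/36 = 41.7% → the international pool
Engineering: the early-round pool 248/317 = 78.2%, the international pool 20/22 = 90.9% → the international pool
The international pool has the higher rate in all 3 groups.

the international pool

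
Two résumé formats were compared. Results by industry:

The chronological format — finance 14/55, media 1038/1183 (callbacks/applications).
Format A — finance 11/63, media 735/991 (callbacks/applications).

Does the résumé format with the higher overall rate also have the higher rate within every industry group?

Yes

Finance: the chronological format 14/55 = 25.5%, Format A 11/63 = 17.5% → the chronological format
Media: the chronological format 1038/1183 = 87.7%, Format A 735/991 = 74.2% → the chronological format
Overall: the chronological format 1052/1238 = 85.0%, Format A 746/1054 = 70.8% → the chronological format
The chronological format wins overall and in every industry group — no reversal.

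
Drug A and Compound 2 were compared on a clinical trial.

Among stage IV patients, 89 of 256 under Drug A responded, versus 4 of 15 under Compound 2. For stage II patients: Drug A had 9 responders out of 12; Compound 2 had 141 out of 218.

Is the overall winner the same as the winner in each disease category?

No

Stage IV: Drug A 89/256 = 34.8%, Compound 2 4/15 = 26.7% → Drug A
Stage II: Drug A 9/12 = 75.0%, Compound 2 141/218 = 64.7% → Drug A
Overall: Drug A 98/268 = 36.6%, Compound 2 145/233 = 62.2% → Compound 2
Drug A wins each disease group but Compound 2 wins overall — the comparison reverses. Drug A's patients skew toward stage IV, which has a lower base rate.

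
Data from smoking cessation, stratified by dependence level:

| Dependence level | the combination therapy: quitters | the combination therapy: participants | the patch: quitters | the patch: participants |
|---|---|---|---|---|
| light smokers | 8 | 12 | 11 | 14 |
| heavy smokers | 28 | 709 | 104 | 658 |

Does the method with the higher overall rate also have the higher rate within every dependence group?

Light smokers: the combination therapy 8/12 = 66.7%, the patch 11/14 = 78.6% → the patch
Heavy smokers: the combination therapy 28/709 = 3.9%, the patch 104/658 = 15.8% → the patch
Overall: the combination therapy 36/721 = 5.0%, the patch 115/672 = 17.1% → the patch
The patch wins overall and in every dependence group — no reversal.

Yes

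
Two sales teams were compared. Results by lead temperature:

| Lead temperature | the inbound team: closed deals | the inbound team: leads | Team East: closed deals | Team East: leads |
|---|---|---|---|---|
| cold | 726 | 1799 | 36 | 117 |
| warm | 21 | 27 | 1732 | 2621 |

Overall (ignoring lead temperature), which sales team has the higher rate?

Team East

Cold: the inbound team 726/1799 = 40.4%, Team East 36/117 = 30.8% → the inbound team
Warm: the inbound team 21/27 = 77.8%, Team East 1732/2621 = 66.1% → the inbound team
Overall: the inbound team 747/1826 = 40.9%, Team East 1768/2738 = 64.6% → Team East
(The inbound team wins every lead group but Team East wins overall — the inbound team's leads skew toward the low-rate cold group.)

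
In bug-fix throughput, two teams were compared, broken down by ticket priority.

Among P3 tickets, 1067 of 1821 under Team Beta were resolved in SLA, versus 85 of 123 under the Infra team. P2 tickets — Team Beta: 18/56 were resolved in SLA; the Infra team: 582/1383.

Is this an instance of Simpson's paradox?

P3: Team Beta 1067/1821 = 58.6%, the Infra team 85/123 = 69.1% → the Infra team
P2: Team Beta 18/56 = 32.1%, the Infra team 582/1383 = 42.1% → the Infra team
Overall: Team Beta 1085/1877 = 57.8%, the Infra team 667/1506 = 44.3% → Team Beta
The Infra team wins each ticket group but Team Beta wins overall — the comparison reverses. The Infra team's tickets skew toward P2, which has a lower base rate.

Yes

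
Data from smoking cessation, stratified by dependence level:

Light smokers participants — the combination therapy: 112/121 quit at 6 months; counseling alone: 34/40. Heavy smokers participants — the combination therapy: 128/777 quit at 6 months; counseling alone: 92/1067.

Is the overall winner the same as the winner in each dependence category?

Yes

Light smokers: the combination therapy 112/121 = 92.6%, counseling alone 34/40 = 85.0% → the combination therapy
Heavy smokers: the combination therapy 128/777 = 16.5%, counseling alone 92/1067 = 8.6% → the combination therapy
Overall: the combination therapy 240/898 = 26.7%, counseling alone 126/1107 = 11.4% → the combination therapy
The combination therapy wins overall and in every dependence group — no reversal.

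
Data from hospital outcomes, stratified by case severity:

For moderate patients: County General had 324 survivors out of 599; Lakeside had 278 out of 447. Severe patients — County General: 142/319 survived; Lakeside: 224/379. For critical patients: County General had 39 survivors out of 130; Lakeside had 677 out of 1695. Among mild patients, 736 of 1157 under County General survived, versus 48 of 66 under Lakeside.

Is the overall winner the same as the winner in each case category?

No

Moderate: County General 324/599 = 54.1%, Lakeside 278/447 = 62.2% → Lakeside
Severe: County General 142/319 = 44.5%, Lakeside 224/379 = 59.1% → Lakeside
Critical: County General 39/130 = 30.0%, Lakeside 677/1695 = 39.9% → Lakeside
Mild: County General 736/1157 = 63.6%, Lakeside 48/66 = 72.7% → Lakeside
Overall: County General 1241/2205 = 56.3%, Lakeside 1227/2587 = 47.4% → County General
Lakeside wins each case group but County General wins overall — the comparison reverses. Lakeside's patients skew toward critical, which has a lower base rate.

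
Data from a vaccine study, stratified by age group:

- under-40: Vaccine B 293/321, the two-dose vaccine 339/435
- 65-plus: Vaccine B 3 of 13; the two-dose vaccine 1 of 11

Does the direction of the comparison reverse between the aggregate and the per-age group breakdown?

Under-40: Vaccine B 293/321 = 91.3%, the two-dose vaccine 339/435 = 77.9% → Vaccine B
65-plus: Vaccine B 3/13 = 23.1%, the two-dose vaccine 1/11 = 9.1% → Vaccine B
Overall: Vaccine B 296/334 = 88.6%, the two-dose vaccine 340/446 = 76.2% → Vaccine B
Vaccine B wins overall and in every age group — no reversal.

No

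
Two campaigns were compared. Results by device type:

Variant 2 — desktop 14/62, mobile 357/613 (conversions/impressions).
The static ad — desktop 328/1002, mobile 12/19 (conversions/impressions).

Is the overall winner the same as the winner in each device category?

Desktop: Variant 2 14/62 = 22.6%, the static ad 328/1002 = 32.7% → the static ad
Mobile: Variant 2 357/613 = 58.2%, the static ad 12/19 = 63.2% → the static ad
Overall: Variant 2 371/675 = 55.0%, the static ad 340/1021 = 33.3% → Variant 2
The static ad wins each device group but Variant 2 wins overall — the comparison reverses. The static ad's impressions skew toward desktop, which has a lower base rate.

No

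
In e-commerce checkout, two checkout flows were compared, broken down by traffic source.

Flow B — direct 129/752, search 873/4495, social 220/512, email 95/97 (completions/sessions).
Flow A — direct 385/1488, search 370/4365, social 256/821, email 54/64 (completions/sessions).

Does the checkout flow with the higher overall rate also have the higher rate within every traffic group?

Direct: Flow B 129/752 = 17.2%, Flow A 385/1488 = 25.9% → Flow A
Search: Flow B 873/4495 = 19.4%, Flow A 370/4365 = 8.5% → Flow B
Social: Flow B 220/512 = 43.0%, Flow A 256/821 = 31.2% → Flow B
Email: Flow B 95/97 = 97.9%, Flow A 54/64 = 84.4% → Flow B
Overall: Flow B 1317/5856 = 22.5%, Flow A 1065/6738 = 15.8% → Flow B
Neither sweeps: Flow B wins 3 of 4 groups, Flow A wins 1. Flow B wins overall but not every group — no Simpson reversal.

No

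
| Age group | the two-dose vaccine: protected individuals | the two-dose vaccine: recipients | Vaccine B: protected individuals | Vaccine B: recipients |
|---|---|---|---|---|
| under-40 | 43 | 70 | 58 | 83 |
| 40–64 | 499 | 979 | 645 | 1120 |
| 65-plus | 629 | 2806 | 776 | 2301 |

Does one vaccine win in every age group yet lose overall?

No

Under-40: the two-dose vaccine 43/70 = 61.4%, Vaccine B 58/83 = 69.9% → Vaccine B
40–64: the two-dose vaccine 499/979 = 51.0%, Vaccine B 645/1120 = 57.6% → Vaccine B
65-plus: the two-dose vaccine 629/2806 = 22.4%, Vaccine B 776/2301 = 33.7% → Vaccine B
Overall: the two-dose vaccine 1171/3855 = 30.4%, Vaccine B 1479/3504 = 42.2% → Vaccine B
Vaccine B wins overall and in every age group — no reversal.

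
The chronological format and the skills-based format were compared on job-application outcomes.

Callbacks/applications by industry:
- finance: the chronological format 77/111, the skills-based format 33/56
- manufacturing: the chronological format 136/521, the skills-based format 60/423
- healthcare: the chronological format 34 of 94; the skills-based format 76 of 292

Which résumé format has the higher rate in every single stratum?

Finance: the chronological format 77/111 = 69.4%, the skills-based format 33/56 = 58.9% → the chronological format
Manufacturing: the chronological format 136/521 = 26.1%, the skills-based format 60/423 = 14.2% → the chronological format
Healthcare: the chronological format 34/94 = 36.2%, the skills-based format 76/292 = 26.0% → the chronological format
The chronological format has the higher rate in all 3 groups.

the chronological format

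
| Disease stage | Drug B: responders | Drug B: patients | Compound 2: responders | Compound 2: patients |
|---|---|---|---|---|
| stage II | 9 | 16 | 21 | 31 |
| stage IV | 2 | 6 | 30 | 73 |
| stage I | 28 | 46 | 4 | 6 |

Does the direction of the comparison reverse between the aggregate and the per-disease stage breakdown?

Stage II: Drug B 9/16 = 56.2%, Compound 2 21/31 = 67.7% → Compound 2
Stage IV: Drug B 2/6 = 33.3%, Compound 2 30/73 = 41.1% → Compound 2
Stage I: Drug B 28/46 = 60.9%, Compound 2 4/6 = 66.7% → Compound 2
Overall: Drug B 39/68 = 57.4%, Compound 2 55/110 = 50.0% → Drug B
Compound 2 wins each disease group but Drug B wins overall — the comparison reverses. Compound 2's patients skew toward stage IV, which has a lower base rate.

Yes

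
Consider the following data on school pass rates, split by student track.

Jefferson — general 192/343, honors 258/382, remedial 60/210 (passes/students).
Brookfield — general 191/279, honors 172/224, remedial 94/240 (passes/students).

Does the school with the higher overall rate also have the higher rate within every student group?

Yes

General: Jefferson 192/343 = 56.0%, Brookfield 191/279 = 68.5% → Brookfield
Honors: Jefferson 258/382 = 67.5%, Brookfield 172/224 = 76.8% → Brookfield
Remedial: Jefferson 60/210 = 28.6%, Brookfield 94/240 = 39.2% → Brookfield
Overall: Jefferson 510/935 = 54.5%, Brookfield 457/743 = 61.5% → Brookfield
Brookfield wins overall and in every student group — no reversal.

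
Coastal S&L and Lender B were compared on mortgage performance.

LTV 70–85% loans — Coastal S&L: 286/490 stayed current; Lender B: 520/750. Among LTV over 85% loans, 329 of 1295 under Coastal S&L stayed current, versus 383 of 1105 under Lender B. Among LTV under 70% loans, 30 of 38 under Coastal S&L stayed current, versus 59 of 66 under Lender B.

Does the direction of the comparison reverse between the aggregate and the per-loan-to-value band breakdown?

LTV 70–85%: Coastal S&L 286/490 = 58.4%, Lender B 520/750 = 69.3% → Lender B
LTV over 85%: Coastal S&L 329/1295 = 25.4%, Lender B 383/1105 = 34.7% → Lender B
LTV under 70%: Coastal S&L 30/38 = 78.9%, Lender B 59/66 = 89.4% → Lender B
Overall: Coastal S&L 645/1823 = 35.4%, Lender B 962/1921 = 50.1% → Lender B
Lender B wins overall and in every loan-to-value group — no reversal.

No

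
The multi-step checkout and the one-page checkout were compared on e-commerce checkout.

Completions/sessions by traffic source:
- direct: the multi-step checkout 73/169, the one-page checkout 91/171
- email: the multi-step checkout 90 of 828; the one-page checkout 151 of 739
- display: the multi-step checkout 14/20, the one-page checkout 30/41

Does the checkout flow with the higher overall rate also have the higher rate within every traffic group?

Direct: the multi-step checkout 73/169 = 43.2%, the one-page checkout 91/171 = 53.2% → the one-page checkout
Email: the multi-step checkout 90/828 = 10.9%, the one-page checkout 151/739 = 20.4% → the one-page checkout
Display: the multi-step checkout 14/20 = 70.0%, the one-page checkout 30/41 = 73.2% → the one-page checkout
Overall: the multi-step checkout 177/1017 = 17.4%, the one-page checkout 272/951 = 28.6% → the one-page checkout
The one-page checkout wins overall and in every traffic group — no reversal.

Yes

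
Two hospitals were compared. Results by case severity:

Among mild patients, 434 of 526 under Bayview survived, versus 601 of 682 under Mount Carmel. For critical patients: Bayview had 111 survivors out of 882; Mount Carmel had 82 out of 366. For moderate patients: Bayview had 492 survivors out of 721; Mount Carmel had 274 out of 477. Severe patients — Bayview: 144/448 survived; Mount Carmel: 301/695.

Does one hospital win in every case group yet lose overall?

No

Mild: Bayview 434/526 = 82.5%, Mount Carmel 601/682 = 88.1% → Mount Carmel
Critical: Bayview 111/882 = 12.6%, Mount Carmel 82/366 = 22.4% → Mount Carmel
Moderate: Bayview 492/721 = 68.2%, Mount Carmel 274/477 = 57.4% → Bayview
Severe: Bayview 144/448 = 32.1%, Mount Carmel 301/695 = 43.3% → Mount Carmel
Overall: Bayview 1181/2577 = 45.8%, Mount Carmel 1258/2220 = 56.7% → Mount Carmel
Neither sweeps: Bayview wins 1 of 4 groups, Mount Carmel wins 3. Mount Carmel wins overall but not every group — no Simpson reversal.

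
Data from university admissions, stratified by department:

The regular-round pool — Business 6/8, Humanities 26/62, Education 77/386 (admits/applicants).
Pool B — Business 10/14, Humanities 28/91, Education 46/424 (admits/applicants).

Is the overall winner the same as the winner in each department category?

Business: the regular-round pool 6/8 = 75.0%, Pool B 10/14 = 71.4% → the regular-round pool
Humanities: the regular-round pool 26/62 = 41.9%, Pool B 28/91 = 30.8% → the regular-round pool
Education: the regular-round pool 77/386 = 19.9%, Pool B 46/424 = 10.8% → the regular-round pool
Overall: the regular-round pool 109/456 = 23.9%, Pool B 84/529 = 15.9% → the regular-round pool
The regular-round pool wins overall and in every department group — no reversal.

Yes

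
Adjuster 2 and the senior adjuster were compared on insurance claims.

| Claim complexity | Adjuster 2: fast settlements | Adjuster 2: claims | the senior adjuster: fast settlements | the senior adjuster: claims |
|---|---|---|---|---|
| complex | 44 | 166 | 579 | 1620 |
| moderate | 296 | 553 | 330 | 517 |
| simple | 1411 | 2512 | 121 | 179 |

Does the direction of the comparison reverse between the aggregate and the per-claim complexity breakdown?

Complex: Adjuster 2 44/166 = 26.5%, the senior adjuster 579/1620 = 35.7% → the senior adjuster
Moderate: Adjuster 2 296/553 = 53.5%, the senior adjuster 330/517 = 63.8% → the senior adjuster
Simple: Adjuster 2 1411/2512 = 56.2%, the senior adjuster 121/179 = 67.6% → the senior adjuster
Overall: Adjuster 2 1751/3231 = 54.2%, the senior adjuster 1030/2316 = 44.5% → Adjuster 2
The senior adjuster wins each claim group but Adjuster 2 wins overall — the comparison reverses. The senior adjuster's claims skew toward complex, which has a lower base rate.

Yes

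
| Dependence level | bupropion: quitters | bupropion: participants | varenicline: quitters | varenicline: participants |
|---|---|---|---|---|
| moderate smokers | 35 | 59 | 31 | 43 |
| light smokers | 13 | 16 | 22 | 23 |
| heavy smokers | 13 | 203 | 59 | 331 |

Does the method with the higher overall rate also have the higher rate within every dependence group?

Yes

Moderate smokers: bupropion 35/59 = 59.3%, varenicline 31/43 = 72.1% → varenicline
Light smokers: bupropion 13/16 = 81.2%, varenicline 22/23 = 95.7% → varenicline
Heavy smokers: bupropion 13/203 = 6.4%, varenicline 59/331 = 17.8% → varenicline
Overall: bupropion 61/278 = 21.9%, varenicline 112/397 = 28.2% → varenicline
Varenicline wins overall and in every dependence group — no reversal.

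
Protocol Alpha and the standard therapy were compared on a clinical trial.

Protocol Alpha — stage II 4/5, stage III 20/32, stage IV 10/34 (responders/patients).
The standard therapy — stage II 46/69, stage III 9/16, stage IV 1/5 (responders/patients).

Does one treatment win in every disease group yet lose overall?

Stage II: Protocol Alpha 4/5 = 80.0%, the standard therapy 46/69 = 66.7% → Protocol Alpha
Stage III: Protocol Alpha 20/32 = 62.5%, the standard therapy 9/16 = 56.2% → Protocol Alpha
Stage IV: Protocol Alpha 10/34 = 29.4%, the standard therapy 1/5 = 20.0% → Protocol Alpha
Overall: Protocol Alpha 34/71 = 47.9%, the standard therapy 56/90 = 62.2% → the standard therapy
Protocol Alpha wins each disease group but the standard therapy wins overall — the comparison reverses. Protocol Alpha's patients skew toward stage IV, which has a lower base rate.

Yes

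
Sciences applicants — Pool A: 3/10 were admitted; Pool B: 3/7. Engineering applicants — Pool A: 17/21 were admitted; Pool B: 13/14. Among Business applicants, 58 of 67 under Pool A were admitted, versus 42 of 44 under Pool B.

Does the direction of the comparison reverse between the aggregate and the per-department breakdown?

No

Sciences: Pool A 3/10 = 30.0%, Pool B 3/7 = 42.9% → Pool B
Engineering: Pool A 17/21 = 81.0%, Pool B 13/14 = 92.9% → Pool B
Business: Pool A 58/67 = 86.6%, Pool B 42/44 = 95.5% → Pool B
Overall: Pool A 78/98 = 79.6%, Pool B 58/65 = 89.2% → Pool B
Pool B wins overall and in every department group — no reversal.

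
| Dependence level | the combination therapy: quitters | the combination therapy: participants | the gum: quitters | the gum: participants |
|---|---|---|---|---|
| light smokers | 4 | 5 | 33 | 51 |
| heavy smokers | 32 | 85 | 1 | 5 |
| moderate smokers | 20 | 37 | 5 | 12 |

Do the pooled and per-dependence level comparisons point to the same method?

Light smokers: the combination therapy 4/5 = 80.0%, the gum 33/51 = 64.7% → the combination therapy
Heavy smokers: the combination therapy 32/85 = 37.6%, the gum 1/5 = 20.0% → the combination therapy
Moderate smokers: the combination therapy 20/37 = 54.1%, the gum 5/12 = 41.7% → the combination therapy
Overall: the combination therapy 56/127 = 44.1%, the gum 39/68 = 57.4% → the gum
The combination therapy wins each dependence group but the gum wins overall — the comparison reverses. The combination therapy's participants skew toward heavy smokers, which has a lower base rate.

No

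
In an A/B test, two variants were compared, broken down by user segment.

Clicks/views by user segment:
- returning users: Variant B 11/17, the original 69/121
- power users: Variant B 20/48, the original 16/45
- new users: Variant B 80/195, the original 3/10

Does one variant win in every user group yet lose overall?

Yes

Returning users: Variant B 11/17 = 64.7%, the original 69/121 = 57.0% → Variant B
Power users: Variant B 20/48 = 41.7%, the original 16/45 = 35.6% → Variant B
New users: Variant B 80/195 = 41.0%, the original 3/10 = 30.0% → Variant B
Overall: Variant B 111/260 = 42.7%, the original 88/176 = 50.0% → the original
Variant B wins each user group but the original wins overall — the comparison reverses. Variant B's views skew toward new users, which has a lower base rate.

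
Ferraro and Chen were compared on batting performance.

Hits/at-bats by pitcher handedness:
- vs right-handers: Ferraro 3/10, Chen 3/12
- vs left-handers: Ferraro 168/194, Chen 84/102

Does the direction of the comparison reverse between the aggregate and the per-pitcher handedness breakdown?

No

Vs right-handers: Ferraro 3/10 = 30.0%, Chen 3/12 = 25.0% → Ferraro
Vs left-handers: Ferraro 168/194 = 86.6%, Chen 84/102 = 82.4% → Ferraro
Overall: Ferraro 171/204 = 83.8%, Chen 87/114 = 76.3% → Ferraro
Ferraro wins overall and in every pitcher group — no reversal.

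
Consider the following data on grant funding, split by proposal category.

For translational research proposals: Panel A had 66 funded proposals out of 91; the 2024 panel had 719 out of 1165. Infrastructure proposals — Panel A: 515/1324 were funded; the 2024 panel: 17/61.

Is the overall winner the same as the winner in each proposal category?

Translational research: Panel A 66/91 = 72.5%, the 2024 panel 719/1165 = 61.7% → Panel A
Infrastructure: Panel A 515/1324 = 38.9%, the 2024 panel 17/61 = 27.9% → Panel A
Overall: Panel A 581/1415 = 41.1%, the 2024 panel 736/1226 = 60.0% → the 2024 panel
Panel A wins each proposal group but the 2024 panel wins overall — the comparison reverses. Panel A's proposals skew toward infrastructure, which has a lower base rate.

No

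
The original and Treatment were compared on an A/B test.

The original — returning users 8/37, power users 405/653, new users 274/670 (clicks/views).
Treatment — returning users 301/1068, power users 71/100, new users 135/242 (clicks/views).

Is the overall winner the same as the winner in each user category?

No

Returning users: the original 8/37 = 21.6%, Treatment 301/1068 = 28.2% → Treatment
Power users: the original 405/653 = 62.0%, Treatment 71/100 = 71.0% → Treatment
New users: the original 274/670 = 40.9%, Treatment 135/242 = 55.8% → Treatment
Overall: the original 687/1360 = 50.5%, Treatment 507/1410 = 36.0% → the original
Treatment wins each user group but the original wins overall — the comparison reverses. Treatment's views skew toward returning users, which has a lower base rate.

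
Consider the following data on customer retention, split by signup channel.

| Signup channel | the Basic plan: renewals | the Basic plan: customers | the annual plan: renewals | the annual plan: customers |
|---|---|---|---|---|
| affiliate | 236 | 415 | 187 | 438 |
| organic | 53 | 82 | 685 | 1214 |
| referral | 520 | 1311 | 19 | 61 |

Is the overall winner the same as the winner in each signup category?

No

Affiliate: the Basic plan 236/415 = 56.9%, the annual plan 187/438 = 42.7% → the Basic plan
Organic: the Basic plan 53/82 = 64.6%, the annual plan 685/1214 = 56.4% → the Basic plan
Referral: the Basic plan 520/1311 = 39.7%, the annual plan 19/61 = 31.1% → the Basic plan
Overall: the Basic plan 809/1808 = 44.7%, the annual plan 891/1713 = 52.0% → the annual plan
The Basic plan wins each signup group but the annual plan wins overall — the comparison reverses. The Basic plan's customers skew toward referral, which has a lower base rate.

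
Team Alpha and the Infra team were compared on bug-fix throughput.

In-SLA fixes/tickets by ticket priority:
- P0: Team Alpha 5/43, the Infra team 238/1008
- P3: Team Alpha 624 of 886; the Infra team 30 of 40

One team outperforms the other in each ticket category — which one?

the Infra team

P0: Team Alpha 5/43 = 11.6%, the Infra team 238/1008 = 23.6% → the Infra team
P3: Team Alpha 624/886 = 70.4%, the Infra team 30/40 = 75.0% → the Infra team
The Infra team has the higher rate in both groups.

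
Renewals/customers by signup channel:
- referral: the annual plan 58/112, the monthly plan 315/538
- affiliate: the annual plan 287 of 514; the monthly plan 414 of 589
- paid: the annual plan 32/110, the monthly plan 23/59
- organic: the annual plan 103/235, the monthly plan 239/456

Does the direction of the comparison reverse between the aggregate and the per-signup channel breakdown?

No

Referral: the annual plan 58/112 = 51.8%, the monthly plan 315/538 = 58.6% → the monthly plan
Affiliate: the annual plan 287/514 = 55.8%, the monthly plan 414/589 = 70.3% → the monthly plan
Paid: the annual plan 32/110 = 29.1%, the monthly plan 23/59 = 39.0% → the monthly plan
Organic: the annual plan 103/235 = 43.8%, the monthly plan 239/456 = 52.4% → the monthly plan
Overall: the annual plan 480/971 = 49.4%, the monthly plan 991/1642 = 60.4% → the monthly plan
The monthly plan wins overall and in every signup group — no reversal.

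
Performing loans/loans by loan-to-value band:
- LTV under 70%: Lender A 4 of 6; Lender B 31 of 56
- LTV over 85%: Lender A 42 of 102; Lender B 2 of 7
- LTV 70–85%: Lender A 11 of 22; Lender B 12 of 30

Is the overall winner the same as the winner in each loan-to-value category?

LTV under 70%: Lender A 4/6 = 66.7%, Lender B 31/56 = 55.4% → Lender A
LTV over 85%: Lender A 42/102 = 41.2%, Lender B 2/7 = 28.6% → Lender A
LTV 70–85%: Lender A 11/22 = 50.0%, Lender B 12/30 = 40.0% → Lender A
Overall: Lender A 57/130 = 43.8%, Lender B 45/93 = 48.4% → Lender B
Lender A wins each loan-to-value group but Lender B wins overall — the comparison reverses. Lender A's loans skew toward LTV over 85%, which has a lower base rate.

No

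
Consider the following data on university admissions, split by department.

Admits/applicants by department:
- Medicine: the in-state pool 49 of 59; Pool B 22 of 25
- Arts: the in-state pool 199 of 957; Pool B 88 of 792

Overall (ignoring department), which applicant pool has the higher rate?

the in-state pool

Medicine: the in-state pool 49/59 = 83.1%, Pool B 22/25 = 88.0% → Pool B
Arts: the in-state pool 199/957 = 20.8%, Pool B 88/792 = 11.1% → the in-state pool
Overall: the in-state pool 248/1016 = 24.4%, Pool B 110/817 = 13.5% → the in-state pool
(Neither sweeps every department group, but the in-state pool has the higher pooled rate.)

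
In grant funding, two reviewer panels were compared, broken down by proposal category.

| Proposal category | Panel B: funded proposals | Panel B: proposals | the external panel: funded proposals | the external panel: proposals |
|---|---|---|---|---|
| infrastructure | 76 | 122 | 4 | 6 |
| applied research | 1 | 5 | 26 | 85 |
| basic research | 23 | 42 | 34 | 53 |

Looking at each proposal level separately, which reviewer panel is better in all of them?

the external panel

Infrastructure: Panel B 76/122 = 62.3%, the external panel 4/6 = 66.7% → the external panel
Applied research: Panel B 1/5 = 20.0%, the external panel 26/85 = 30.6% → the external panel
Basic research: Panel B 23/42 = 54.8%, the external panel 34/53 = 64.2% → the external panel
The external panel has the higher rate in all 3 groups.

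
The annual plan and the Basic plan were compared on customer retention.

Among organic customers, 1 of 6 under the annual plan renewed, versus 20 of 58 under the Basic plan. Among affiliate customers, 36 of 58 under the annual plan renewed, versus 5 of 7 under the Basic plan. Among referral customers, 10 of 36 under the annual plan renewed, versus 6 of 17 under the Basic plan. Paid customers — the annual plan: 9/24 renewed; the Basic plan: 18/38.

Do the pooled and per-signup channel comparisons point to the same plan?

No

Organic: the annual plan 1/6 = 16.7%, the Basic plan 20/58 = 34.5% → the Basic plan
Affiliate: the annual plan 36/58 = 62.1%, the Basic plan 5/7 = 71.4% → the Basic plan
Referral: the annual plan 10/36 = 27.8%, the Basic plan 6/17 = 35.3% → the Basic plan
Paid: the annual plan 9/24 = 37.5%, the Basic plan 18/38 = 47.4% → the Basic plan
Overall: the annual plan 56/124 = 45.2%, the Basic plan 49/120 = 40.8% → the annual plan
The Basic plan wins each signup group but the annual plan wins overall — the comparison reverses. The Basic plan's customers skew toward organic, which has a lower base rate.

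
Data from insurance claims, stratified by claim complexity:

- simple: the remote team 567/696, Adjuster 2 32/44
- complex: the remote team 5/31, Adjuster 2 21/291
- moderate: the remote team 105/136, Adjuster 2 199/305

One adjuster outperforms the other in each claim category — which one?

the remote team

Simple: the remote team 567/696 = 81.5%, Adjuster 2 32/44 = 72.7% → the remote team
Complex: the remote team 5/31 = 16.1%, Adjuster 2 21/291 = 7.2% → the remote team
Moderate: the remote team 105/136 = 77.2%, Adjuster 2 199/305 = 65.2% → the remote team
The remote team has the higher rate in all 3 groups.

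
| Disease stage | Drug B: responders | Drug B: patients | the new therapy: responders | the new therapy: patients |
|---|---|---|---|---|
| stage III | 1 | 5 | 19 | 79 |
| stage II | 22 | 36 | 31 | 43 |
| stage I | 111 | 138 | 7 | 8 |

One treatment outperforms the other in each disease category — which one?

the new therapy

Stage III: Drug B 1/5 = 20.0%, the new therapy 19/79 = 24.1% → the new therapy
Stage II: Drug B 22/36 = 61.1%, the new therapy 31/43 = 72.1% → the new therapy
Stage I: Drug B 111/138 = 80.4%, the new therapy 7/8 = 87.5% → the new therapy
The new therapy has the higher rate in all 3 groups.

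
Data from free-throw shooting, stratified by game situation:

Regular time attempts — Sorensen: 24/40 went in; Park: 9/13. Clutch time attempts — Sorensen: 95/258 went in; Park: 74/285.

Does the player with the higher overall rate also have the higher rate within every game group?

Regular time: Sorensen 24/40 = 60.0%, Park 9/13 = 69.2% → Park
Clutch time: Sorensen 95/258 = 36.8%, Park 74/285 = 26.0% → Sorensen
Overall: Sorensen 119/298 = 39.9%, Park 83/298 = 27.9% → Sorensen
Neither sweeps: Sorensen wins 1 of 2 groups, Park wins 1. Sorensen wins overall but not every group — no Simpson reversal.

No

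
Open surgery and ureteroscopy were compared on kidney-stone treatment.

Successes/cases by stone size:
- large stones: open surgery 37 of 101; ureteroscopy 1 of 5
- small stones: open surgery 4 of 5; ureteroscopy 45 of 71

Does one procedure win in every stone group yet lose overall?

Large stones: open surgery 37/101 = 36.6%, ureteroscopy 1/5 = 20.0% → open surgery
Small stones: open surgery 4/5 = 80.0%, ureteroscopy 45/71 = 63.4% → open surgery
Overall: open surgery 41/106 = 38.7%, ureteroscopy 46/76 = 60.5% → ureteroscopy
Open surgery wins each stone group but ureteroscopy wins overall — the comparison reverses. Open surgery's cases skew toward large stones, which has a lower base rate.

Yes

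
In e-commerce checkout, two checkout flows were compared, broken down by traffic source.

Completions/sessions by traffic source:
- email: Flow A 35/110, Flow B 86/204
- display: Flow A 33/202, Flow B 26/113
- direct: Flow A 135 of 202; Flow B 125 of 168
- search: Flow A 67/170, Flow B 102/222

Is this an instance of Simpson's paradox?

Email: Flow A 35/110 = 31.8%, Flow B 86/204 = 42.2% → Flow B
Display: Flow A 33/202 = 16.3%, Flow B 26/113 = 23.0% → Flow B
Direct: Flow A 135/202 = 66.8%, Flow B 125/168 = 74.4% → Flow B
Search: Flow A 67/170 = 39.4%, Flow B 102/222 = 45.9% → Flow B
Overall: Flow A 270/684 = 39.5%, Flow B 339/707 = 47.9% → Flow B
Flow B wins overall and in every traffic group — no reversal.

No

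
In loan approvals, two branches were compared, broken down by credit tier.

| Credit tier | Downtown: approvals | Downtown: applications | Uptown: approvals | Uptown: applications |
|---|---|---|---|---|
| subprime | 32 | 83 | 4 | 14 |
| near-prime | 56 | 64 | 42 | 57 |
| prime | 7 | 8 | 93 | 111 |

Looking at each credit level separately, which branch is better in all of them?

Downtown

Subprime: Downtown 32/83 = 38.6%, Uptown 4/14 = 28.6% → Downtown
Near-prime: Downtown 56/64 = 87.5%, Uptown 42/57 = 73.7% → Downtown
Prime: Downtown 7/8 = 87.5%, Uptown 93/111 = 83.8% → Downtown
Downtown has the higher rate in all 3 groups.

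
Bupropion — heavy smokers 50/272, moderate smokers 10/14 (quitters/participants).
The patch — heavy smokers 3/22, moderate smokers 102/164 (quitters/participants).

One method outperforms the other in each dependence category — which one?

Heavy smokers: bupropion 50/272 = 18.4%, the patch 3/22 = 13.6% → bupropion
Moderate smokers: bupropion 10/14 = 71.4%, the patch 102/164 = 62.2% → bupropion
Bupropion has the higher rate in both groups.

bupropion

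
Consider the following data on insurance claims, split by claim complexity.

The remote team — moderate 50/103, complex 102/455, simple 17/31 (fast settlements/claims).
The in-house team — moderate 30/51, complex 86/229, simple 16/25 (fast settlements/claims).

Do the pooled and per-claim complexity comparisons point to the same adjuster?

Moderate: the remote team 50/103 = 48.5%, the in-house team 30/51 = 58.8% → the in-house team
Complex: the remote team 102/455 = 22.4%, the in-house team 86/229 = 37.6% → the in-house team
Simple: the remote team 17/31 = 54.8%, the in-house team 16/25 = 64.0% → the in-house team
Overall: the remote team 169/589 = 28.7%, the in-house team 132/305 = 43.3% → the in-house team
The in-house team wins overall and in every claim group — no reversal.

Yes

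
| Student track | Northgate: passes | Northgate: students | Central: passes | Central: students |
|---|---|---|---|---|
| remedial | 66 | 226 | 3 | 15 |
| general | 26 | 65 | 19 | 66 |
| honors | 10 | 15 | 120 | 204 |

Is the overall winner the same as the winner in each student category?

No

Remedial: Northgate 66/226 = 29.2%, Central 3/15 = 20.0% → Northgate
General: Northgate 26/65 = 40.0%, Central 19/66 = 28.8% → Northgate
Honors: Northgate 10/15 = 66.7%, Central 120/204 = 58.8% → Northgate
Overall: Northgate 102/306 = 33.3%, Central 142/285 = 49.8% → Central
Northgate wins each student group but Central wins overall — the comparison reverses. Northgate's students skew toward remedial, which has a lower base rate.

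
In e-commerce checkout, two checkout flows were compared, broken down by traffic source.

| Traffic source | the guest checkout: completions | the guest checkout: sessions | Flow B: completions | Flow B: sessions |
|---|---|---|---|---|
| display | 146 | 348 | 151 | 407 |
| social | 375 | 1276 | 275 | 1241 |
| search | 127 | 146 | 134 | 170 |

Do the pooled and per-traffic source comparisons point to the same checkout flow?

Yes

Display: the guest checkout 146/348 = 42.0%, Flow B 151/407 = 37.1% → the guest checkout
Social: the guest checkout 375/1276 = 29.4%, Flow B 275/1241 = 22.2% → the guest checkout
Search: the guest checkout 127/146 = 87.0%, Flow B 134/170 = 78.8% → the guest checkout
Overall: the guest checkout 648/1770 = 36.6%, Flow B 560/1818 = 30.8% → the guest checkout
The guest checkout wins overall and in every traffic group — no reversal.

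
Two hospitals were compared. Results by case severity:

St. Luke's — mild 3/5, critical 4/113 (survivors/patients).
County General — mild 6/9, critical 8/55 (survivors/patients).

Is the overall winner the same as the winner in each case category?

Yes

Mild: St. Luke's 3/5 = 60.0%, County General 6/9 = 66.7% → County General
Critical: St. Luke's 4/113 = 3.5%, County General 8/55 = 14.5% → County General
Overall: St. Luke's 7/118 = 5.9%, County General 14/64 = 21.9% → County General
County General wins overall and in every case group — no reversal.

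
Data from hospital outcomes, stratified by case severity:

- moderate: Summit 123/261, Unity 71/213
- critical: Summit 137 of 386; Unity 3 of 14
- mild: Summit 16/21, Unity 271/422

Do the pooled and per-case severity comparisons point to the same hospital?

Moderate: Summit 123/261 = 47.1%, Unity 71/213 = 33.3% → Summit
Critical: Summit 137/386 = 35.5%, Unity 3/14 = 21.4% → Summit
Mild: Summit 16/21 = 76.2%, Unity 271/422 = 64.2% → Summit
Overall: Summit 276/668 = 41.3%, Unity 345/649 = 53.2% → Unity
Summit wins each case group but Unity wins overall — the comparison reverses. Summit's patients skew toward critical, which has a lower base rate.

No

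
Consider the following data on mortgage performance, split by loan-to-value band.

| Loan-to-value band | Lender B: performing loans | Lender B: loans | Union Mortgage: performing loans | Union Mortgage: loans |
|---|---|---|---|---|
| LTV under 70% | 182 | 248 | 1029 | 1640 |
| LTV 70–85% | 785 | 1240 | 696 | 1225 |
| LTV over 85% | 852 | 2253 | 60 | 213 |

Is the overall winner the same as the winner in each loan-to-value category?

LTV under 70%: Lender B 182/248 = 73.4%, Union Mortgage 1029/1640 = 62.7% → Lender B
LTV 70–85%: Lender B 785/1240 = 63.3%, Union Mortgage 696/1225 = 56.8% → Lender B
LTV over 85%: Lender B 852/2253 = 37.8%, Union Mortgage 60/213 = 28.2% → Lender B
Overall: Lender B 1819/3741 = 48.6%, Union Mortgage 1785/3078 = 58.0% → Union Mortgage
Lender B wins each loan-to-value group but Union Mortgage wins overall — the comparison reverses. Lender B's loans skew toward LTV over 85%, which has a lower base rate.

No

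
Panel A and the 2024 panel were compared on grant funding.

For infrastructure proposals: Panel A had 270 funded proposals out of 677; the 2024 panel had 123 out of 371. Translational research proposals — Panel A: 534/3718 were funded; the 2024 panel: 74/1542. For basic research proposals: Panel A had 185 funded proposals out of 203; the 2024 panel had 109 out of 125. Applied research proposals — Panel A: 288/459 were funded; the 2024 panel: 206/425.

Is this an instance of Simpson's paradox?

Infrastructure: Panel A 270/677 = 39.9%, the 2024 panel 123/371 = 33.2% → Panel A
Translational research: Panel A 534/3718 = 14.4%, the 2024 panel 74/1542 = 4.8% → Panel A
Basic research: Panel A 185/203 = 91.1%, the 2024 panel 109/125 = 87.2% → Panel A
Applied research: Panel A 288/459 = 62.7%, the 2024 panel 206/425 = 48.5% → Panel A
Overall: Panel A 1277/5057 = 25.3%, the 2024 panel 512/2463 = 20.8% → Panel A
Panel A wins overall and in every proposal group — no reversal.

No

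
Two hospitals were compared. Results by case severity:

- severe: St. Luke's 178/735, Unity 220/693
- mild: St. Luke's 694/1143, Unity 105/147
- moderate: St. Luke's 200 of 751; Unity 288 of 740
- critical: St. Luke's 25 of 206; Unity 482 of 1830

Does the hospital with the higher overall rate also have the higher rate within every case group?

Severe: St. Luke's 178/735 = 24.2%, Unity 220/693 = 31.7% → Unity
Mild: St. Luke's 694/1143 = 60.7%, Unity 105/147 = 71.4% → Unity
Moderate: St. Luke's 200/751 = 26.6%, Unity 288/740 = 38.9% → Unity
Critical: St. Luke's 25/206 = 12.1%, Unity 482/1830 = 26.3% → Unity
Overall: St. Luke's 1097/2835 = 38.7%, Unity 1095/3410 = 32.1% → St. Luke's
Unity wins each case group but St. Luke's wins overall — the comparison reverses. Unity's patients skew toward critical, which has a lower base rate.

No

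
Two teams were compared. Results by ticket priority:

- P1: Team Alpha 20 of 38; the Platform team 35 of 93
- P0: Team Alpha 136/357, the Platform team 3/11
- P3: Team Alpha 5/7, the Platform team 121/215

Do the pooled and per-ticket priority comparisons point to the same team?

No

P1: Team Alpha 20/38 = 52.6%, the Platform team 35/93 = 37.6% → Team Alpha
P0: Team Alpha 136/357 = 38.1%, the Platform team 3/11 = 27.3% → Team Alpha
P3: Team Alpha 5/7 = 71.4%, the Platform team 121/215 = 56.3% → Team Alpha
Overall: Team Alpha 161/402 = 40.0%, the Platform team 159/319 = 49.8% → the Platform team
Team Alpha wins each ticket group but the Platform team wins overall — the comparison reverses. Team Alpha's tickets skew toward P0, which has a lower base rate.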